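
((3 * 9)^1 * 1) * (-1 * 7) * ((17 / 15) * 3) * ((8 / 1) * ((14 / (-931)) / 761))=0.10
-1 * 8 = -8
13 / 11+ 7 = 90 / 11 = 8.18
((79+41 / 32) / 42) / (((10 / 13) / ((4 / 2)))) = 4771 / 960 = 4.97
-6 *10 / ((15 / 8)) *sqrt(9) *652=-62592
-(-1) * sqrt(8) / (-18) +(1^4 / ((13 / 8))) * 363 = 223.23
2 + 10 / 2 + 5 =12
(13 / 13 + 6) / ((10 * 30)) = 7 / 300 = 0.02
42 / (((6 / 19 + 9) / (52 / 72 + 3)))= 8911 / 531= 16.78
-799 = -799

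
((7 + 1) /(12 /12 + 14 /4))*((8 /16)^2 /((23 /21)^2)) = 196 /529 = 0.37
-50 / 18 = -25 / 9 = -2.78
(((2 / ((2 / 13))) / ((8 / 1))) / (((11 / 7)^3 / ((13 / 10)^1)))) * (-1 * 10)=-57967 / 10648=-5.44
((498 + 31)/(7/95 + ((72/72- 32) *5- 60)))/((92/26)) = -28405/40836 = -0.70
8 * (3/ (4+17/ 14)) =336/ 73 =4.60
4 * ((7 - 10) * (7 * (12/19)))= -1008/19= -53.05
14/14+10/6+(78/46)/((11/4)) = 2492/759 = 3.28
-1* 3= -3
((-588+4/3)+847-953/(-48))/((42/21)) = 4483/32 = 140.09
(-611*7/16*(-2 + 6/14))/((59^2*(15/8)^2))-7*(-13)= 71300359/783225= 91.03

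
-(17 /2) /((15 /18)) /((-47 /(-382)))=-19482 /235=-82.90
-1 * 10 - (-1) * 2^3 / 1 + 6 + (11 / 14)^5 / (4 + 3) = 15220123 / 3764768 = 4.04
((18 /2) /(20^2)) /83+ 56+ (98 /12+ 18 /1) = 8183827 /99600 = 82.17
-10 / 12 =-0.83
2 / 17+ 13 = 223 / 17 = 13.12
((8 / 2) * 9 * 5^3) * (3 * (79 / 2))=533250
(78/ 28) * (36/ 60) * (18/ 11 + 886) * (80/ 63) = 1883.96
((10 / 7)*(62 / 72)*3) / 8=155 / 336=0.46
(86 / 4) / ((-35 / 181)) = -7783 / 70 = -111.19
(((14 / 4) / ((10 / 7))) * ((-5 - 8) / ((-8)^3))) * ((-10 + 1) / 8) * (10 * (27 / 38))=-154791 / 311296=-0.50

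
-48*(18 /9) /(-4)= 24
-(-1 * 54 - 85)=139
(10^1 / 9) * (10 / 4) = 25 / 9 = 2.78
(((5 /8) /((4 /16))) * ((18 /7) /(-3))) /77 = -15 /539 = -0.03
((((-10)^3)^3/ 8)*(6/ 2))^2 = 140625000000000000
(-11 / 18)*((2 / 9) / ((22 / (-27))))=1 / 6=0.17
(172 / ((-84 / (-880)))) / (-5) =-7568 / 21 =-360.38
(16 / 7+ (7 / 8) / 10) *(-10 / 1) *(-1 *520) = 86385 / 7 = 12340.71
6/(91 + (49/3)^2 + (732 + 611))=54/15307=0.00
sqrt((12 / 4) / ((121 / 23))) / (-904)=-sqrt(69) / 9944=-0.00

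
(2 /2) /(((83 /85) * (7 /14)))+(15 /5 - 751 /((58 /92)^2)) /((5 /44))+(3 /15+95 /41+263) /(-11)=-2616678223579 /157405765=-16623.78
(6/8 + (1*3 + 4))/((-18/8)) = -31/9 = -3.44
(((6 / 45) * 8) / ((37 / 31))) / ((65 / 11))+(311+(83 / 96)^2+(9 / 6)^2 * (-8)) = 32570564257 / 110822400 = 293.90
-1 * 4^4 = -256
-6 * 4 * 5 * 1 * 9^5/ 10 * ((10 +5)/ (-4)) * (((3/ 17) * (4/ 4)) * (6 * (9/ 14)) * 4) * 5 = 4304672100/ 119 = 36173715.13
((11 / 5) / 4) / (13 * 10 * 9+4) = 11 / 23480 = 0.00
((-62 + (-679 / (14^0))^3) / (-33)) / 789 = 34782989 / 2893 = 12023.16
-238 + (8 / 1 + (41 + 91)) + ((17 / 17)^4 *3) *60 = 82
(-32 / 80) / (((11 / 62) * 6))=-62 / 165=-0.38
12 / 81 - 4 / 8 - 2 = -127 / 54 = -2.35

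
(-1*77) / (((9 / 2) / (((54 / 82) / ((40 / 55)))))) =-2541 / 164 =-15.49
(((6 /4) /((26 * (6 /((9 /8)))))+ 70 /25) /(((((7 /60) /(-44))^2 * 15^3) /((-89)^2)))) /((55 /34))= 138559898488 /238875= 580051.90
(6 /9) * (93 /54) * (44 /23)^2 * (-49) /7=-420112 /14283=-29.41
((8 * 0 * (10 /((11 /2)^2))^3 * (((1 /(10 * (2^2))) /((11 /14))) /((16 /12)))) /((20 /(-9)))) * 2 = 0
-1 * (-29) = 29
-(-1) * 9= 9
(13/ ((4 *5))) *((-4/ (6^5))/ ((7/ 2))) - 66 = -8981293/ 136080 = -66.00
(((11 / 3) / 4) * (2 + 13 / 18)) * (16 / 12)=3.33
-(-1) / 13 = 1 / 13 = 0.08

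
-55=-55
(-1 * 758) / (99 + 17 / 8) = -6064 / 809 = -7.50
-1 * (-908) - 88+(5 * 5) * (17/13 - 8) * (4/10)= 9790/13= 753.08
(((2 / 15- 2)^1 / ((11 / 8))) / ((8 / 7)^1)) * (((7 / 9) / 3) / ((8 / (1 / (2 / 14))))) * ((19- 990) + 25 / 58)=135159493 / 516780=261.54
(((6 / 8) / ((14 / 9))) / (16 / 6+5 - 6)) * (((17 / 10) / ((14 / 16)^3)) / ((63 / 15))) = 14688 / 84035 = 0.17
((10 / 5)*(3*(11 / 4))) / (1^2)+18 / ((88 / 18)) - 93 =-801 / 11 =-72.82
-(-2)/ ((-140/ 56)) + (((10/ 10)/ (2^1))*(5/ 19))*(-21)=-677/ 190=-3.56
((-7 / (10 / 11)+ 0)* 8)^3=-29218112 / 125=-233744.90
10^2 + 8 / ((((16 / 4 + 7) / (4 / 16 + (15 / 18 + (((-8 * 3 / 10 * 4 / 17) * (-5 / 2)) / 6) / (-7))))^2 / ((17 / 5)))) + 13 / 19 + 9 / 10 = 8775672128 / 86178015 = 101.83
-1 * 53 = -53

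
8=8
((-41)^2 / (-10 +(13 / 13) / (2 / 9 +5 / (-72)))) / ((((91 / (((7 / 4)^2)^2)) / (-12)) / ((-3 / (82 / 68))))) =-23668029 / 15808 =-1497.22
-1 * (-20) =20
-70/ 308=-5/ 22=-0.23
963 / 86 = 11.20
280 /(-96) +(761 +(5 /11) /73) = 7304951 /9636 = 758.09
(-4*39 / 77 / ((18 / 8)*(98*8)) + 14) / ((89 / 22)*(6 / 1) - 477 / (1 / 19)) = -158453 / 102309354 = -0.00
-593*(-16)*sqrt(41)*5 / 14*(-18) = -426960*sqrt(41) / 7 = -390553.99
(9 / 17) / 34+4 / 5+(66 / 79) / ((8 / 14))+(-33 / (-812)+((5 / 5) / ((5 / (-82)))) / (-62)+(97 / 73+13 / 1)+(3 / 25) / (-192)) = 283786739901341 / 16781296414400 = 16.91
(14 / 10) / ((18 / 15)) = 7 / 6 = 1.17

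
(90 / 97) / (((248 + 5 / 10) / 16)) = 2880 / 48209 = 0.06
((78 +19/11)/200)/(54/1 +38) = 877/202400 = 0.00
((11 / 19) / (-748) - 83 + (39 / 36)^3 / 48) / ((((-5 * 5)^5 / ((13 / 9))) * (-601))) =-28898438413 / 1415156670000000000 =-0.00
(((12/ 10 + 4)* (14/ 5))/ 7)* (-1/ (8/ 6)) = -1.56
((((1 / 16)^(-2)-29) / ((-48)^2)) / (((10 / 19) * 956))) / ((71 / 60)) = 0.00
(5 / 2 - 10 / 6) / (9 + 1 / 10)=25 / 273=0.09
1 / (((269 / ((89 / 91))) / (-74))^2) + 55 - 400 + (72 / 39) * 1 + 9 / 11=-2256006441622 / 6591435851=-342.26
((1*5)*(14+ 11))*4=500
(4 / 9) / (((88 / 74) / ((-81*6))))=-1998 / 11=-181.64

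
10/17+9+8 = 299/17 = 17.59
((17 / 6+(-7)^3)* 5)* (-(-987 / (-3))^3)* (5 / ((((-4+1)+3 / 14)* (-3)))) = 36237783899.07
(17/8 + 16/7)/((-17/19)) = -4693/952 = -4.93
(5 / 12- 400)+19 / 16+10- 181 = -569.40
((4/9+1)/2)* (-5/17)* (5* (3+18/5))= -715/102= -7.01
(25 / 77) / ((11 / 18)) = 450 / 847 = 0.53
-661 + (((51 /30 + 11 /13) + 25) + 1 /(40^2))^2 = 42323018729 /432640000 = 97.83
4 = 4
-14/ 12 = -7/ 6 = -1.17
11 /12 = 0.92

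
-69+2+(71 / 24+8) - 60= -2785 / 24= -116.04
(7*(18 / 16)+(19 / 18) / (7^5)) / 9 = 0.88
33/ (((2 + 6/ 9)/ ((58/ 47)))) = 2871/ 188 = 15.27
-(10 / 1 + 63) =-73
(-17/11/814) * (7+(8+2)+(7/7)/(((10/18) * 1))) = -799/22385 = -0.04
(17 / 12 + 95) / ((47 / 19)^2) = 417677 / 26508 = 15.76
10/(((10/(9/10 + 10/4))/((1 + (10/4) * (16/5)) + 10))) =323/5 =64.60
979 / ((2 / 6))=2937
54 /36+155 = 313 /2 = 156.50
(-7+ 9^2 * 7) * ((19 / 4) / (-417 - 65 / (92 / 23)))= -10640 / 1733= -6.14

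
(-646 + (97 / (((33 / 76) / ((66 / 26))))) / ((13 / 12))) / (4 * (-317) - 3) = 20710 / 214799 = 0.10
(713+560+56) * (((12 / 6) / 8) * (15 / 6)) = 6645 / 8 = 830.62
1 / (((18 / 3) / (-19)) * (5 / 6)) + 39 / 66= -353 / 110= -3.21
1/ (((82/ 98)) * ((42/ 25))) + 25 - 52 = -6467/ 246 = -26.29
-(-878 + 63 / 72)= 7017 / 8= 877.12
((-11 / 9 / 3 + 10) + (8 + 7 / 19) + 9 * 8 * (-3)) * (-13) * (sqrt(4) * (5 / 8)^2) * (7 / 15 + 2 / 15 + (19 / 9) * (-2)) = -538194215 / 73872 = -7285.50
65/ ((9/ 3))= 65/ 3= 21.67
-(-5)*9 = 45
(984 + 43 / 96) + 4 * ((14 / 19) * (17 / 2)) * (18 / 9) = 1887025 / 1824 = 1034.55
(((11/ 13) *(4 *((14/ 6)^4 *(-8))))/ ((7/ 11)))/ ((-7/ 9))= 189728/ 117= 1621.61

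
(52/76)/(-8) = -13/152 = -0.09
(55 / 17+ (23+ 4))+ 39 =1177 / 17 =69.24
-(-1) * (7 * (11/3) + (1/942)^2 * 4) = 5693920/221841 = 25.67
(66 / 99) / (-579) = -2 / 1737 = -0.00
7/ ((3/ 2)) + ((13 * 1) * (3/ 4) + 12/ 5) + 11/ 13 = 13777/ 780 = 17.66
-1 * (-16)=16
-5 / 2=-2.50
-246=-246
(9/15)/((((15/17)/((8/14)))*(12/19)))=323/525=0.62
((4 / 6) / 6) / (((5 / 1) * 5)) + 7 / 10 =317 / 450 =0.70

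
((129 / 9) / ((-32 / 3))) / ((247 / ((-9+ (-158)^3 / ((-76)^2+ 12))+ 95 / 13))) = 17268327 / 4646317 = 3.72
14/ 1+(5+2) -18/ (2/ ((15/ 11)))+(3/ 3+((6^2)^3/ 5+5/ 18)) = 9341.21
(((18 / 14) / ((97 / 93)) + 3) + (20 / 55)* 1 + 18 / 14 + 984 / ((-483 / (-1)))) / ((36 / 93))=20.46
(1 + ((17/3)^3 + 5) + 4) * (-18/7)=-10366/21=-493.62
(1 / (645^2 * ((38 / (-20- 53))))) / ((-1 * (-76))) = -73 / 1201480200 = -0.00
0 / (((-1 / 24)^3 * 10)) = 0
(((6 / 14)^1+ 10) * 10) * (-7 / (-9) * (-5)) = -3650 / 9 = -405.56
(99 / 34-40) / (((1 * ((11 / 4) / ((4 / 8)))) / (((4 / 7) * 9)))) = -45396 / 1309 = -34.68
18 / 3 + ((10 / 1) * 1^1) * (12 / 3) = 46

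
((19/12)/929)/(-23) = -19/256404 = -0.00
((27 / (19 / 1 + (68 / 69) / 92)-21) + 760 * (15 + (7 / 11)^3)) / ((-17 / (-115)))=10691778710827 / 136531318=78310.08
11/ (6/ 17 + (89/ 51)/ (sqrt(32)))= 323136/ 2447 - 199716 * sqrt(2)/ 2447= 16.63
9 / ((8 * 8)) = 9 / 64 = 0.14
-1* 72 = -72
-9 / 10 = -0.90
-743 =-743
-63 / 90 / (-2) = 7 / 20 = 0.35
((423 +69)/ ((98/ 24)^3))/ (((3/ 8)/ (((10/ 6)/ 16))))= 236160/ 117649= 2.01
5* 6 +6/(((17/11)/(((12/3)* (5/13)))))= 35.97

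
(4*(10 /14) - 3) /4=-1 /28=-0.04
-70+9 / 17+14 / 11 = -12753 / 187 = -68.20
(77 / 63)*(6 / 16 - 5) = -407 / 72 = -5.65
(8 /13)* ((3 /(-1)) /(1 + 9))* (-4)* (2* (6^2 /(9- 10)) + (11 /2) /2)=-3324 /65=-51.14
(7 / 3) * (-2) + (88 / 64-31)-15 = -1183 / 24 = -49.29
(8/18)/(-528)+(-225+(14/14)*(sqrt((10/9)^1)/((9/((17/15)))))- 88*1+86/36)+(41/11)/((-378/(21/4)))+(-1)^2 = -735761/2376+17*sqrt(10)/405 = -309.53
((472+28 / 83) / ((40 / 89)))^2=760888099521 / 688900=1104497.17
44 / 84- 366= -7675 / 21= -365.48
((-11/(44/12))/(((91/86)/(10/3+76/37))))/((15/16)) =-63296/3885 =-16.29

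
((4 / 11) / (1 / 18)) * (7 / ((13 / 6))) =3024 / 143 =21.15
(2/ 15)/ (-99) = -2/ 1485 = -0.00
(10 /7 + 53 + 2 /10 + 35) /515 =3137 /18025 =0.17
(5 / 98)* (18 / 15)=3 / 49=0.06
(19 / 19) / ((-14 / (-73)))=73 / 14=5.21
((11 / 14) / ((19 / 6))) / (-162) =-11 / 7182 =-0.00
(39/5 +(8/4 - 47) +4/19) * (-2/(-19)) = -7028/1805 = -3.89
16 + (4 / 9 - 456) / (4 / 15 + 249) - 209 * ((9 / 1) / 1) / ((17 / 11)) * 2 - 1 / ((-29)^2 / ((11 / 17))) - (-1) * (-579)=-480958184528 / 160369449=-2999.06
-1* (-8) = 8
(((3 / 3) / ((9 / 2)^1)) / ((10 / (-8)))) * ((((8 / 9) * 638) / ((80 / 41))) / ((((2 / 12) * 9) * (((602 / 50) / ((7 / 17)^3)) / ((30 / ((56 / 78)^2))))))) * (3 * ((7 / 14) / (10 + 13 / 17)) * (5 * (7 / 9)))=-386811425 / 61401807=-6.30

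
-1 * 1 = -1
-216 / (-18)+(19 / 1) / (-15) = 161 / 15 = 10.73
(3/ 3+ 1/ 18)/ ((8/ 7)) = 0.92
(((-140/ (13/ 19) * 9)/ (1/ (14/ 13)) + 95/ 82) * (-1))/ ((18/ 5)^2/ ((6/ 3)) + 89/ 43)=231.82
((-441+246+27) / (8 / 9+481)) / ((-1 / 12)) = 18144 / 4337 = 4.18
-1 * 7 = -7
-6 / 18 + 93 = 278 / 3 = 92.67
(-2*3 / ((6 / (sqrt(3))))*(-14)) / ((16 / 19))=133*sqrt(3) / 8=28.80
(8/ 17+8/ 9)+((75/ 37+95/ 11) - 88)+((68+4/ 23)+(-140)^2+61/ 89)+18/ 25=62439293060291/ 3186718425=19593.60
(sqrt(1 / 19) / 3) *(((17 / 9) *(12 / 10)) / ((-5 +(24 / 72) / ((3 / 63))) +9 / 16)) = 544 *sqrt(19) / 35055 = 0.07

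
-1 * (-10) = 10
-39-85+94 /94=-123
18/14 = 9/7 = 1.29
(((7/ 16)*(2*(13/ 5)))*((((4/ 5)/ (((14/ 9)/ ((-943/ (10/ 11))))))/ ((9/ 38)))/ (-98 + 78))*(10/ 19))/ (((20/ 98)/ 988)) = 1632077447/ 2500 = 652830.98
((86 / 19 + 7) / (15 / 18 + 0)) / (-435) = -438 / 13775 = -0.03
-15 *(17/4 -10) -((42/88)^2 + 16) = 135563/1936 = 70.02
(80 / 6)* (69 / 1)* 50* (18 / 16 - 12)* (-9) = 4502250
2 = 2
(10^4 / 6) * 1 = 5000 / 3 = 1666.67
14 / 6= 7 / 3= 2.33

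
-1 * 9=-9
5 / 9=0.56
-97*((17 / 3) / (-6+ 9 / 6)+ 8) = -17654 / 27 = -653.85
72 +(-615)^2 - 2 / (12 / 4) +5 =378301.33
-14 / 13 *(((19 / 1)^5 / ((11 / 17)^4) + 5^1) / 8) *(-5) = 1809555455610 / 190333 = 9507313.26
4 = 4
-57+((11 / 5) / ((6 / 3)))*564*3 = 9021 / 5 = 1804.20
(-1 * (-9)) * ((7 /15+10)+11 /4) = 2379 /20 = 118.95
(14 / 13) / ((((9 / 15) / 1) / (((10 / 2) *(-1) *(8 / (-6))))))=1400 / 117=11.97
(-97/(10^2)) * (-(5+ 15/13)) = 388/65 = 5.97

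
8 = 8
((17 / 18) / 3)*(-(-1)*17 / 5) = 289 / 270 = 1.07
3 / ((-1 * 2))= -3 / 2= -1.50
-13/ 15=-0.87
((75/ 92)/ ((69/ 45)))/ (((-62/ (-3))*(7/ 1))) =0.00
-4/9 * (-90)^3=324000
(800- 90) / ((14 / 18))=6390 / 7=912.86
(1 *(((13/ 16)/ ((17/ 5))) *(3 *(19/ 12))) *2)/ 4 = 0.57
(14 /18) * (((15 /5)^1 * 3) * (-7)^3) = -2401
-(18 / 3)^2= -36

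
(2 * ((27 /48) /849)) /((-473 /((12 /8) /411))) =-3 /293418928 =-0.00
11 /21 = 0.52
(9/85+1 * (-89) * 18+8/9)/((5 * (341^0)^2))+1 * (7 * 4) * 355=36795731/3825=9619.80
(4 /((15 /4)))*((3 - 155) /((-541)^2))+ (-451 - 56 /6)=-2020964737 /4390215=-460.33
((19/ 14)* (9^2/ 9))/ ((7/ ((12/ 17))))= 1026/ 833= 1.23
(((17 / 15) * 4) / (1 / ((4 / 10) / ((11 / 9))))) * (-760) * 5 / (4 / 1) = -15504 / 11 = -1409.45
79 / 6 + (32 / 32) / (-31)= 2443 / 186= 13.13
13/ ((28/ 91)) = 169/ 4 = 42.25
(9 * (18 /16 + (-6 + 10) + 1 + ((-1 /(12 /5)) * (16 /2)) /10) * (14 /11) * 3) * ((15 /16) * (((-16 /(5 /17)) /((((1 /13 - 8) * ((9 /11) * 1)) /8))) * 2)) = 2580396 /103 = 25052.39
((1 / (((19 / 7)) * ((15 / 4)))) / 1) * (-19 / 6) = -14 / 45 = -0.31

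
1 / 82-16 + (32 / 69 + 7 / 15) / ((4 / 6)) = -68802 / 4715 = -14.59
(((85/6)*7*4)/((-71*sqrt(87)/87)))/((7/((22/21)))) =-3740*sqrt(87)/4473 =-7.80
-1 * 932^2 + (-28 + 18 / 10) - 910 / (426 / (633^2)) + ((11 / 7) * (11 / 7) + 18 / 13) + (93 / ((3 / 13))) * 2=-389805237167 / 226135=-1723772.25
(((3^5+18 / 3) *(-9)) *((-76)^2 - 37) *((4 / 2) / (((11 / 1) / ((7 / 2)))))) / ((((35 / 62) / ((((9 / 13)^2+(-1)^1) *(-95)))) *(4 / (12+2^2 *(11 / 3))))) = -4781183312.66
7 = 7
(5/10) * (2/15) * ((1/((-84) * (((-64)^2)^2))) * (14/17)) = -1/25669140480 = -0.00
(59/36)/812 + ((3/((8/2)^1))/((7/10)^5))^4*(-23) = -3039018077465184062984563/333212504058827716176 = -9120.36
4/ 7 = 0.57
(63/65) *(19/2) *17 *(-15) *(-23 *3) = 4212243/26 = 162009.35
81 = 81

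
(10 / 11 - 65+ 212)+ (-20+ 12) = 1539 / 11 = 139.91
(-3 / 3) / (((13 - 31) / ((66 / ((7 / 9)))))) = 33 / 7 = 4.71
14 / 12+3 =25 / 6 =4.17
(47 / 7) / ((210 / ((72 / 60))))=47 / 1225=0.04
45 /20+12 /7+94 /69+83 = 88.33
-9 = -9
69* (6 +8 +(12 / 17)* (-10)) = 8142 / 17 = 478.94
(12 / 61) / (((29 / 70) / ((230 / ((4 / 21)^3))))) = 111826575 / 7076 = 15803.64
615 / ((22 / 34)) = 10455 / 11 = 950.45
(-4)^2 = 16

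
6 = 6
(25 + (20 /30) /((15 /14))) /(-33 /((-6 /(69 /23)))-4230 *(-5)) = 2306 /1904985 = 0.00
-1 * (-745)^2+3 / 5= -2775122 / 5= -555024.40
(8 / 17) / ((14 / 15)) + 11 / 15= 2209 / 1785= 1.24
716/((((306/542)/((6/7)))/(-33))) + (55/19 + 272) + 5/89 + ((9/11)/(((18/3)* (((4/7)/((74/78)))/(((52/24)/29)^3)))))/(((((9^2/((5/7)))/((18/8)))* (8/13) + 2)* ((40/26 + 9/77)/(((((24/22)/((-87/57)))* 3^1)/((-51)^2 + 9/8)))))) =-668977634143132294252430603/18792957876921793494468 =-35597.25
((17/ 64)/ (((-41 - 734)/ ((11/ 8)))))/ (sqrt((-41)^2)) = -187/ 16268800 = -0.00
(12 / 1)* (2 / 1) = 24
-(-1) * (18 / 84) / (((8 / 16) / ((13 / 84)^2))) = 169 / 16464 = 0.01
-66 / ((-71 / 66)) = 4356 / 71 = 61.35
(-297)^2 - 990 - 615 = 86604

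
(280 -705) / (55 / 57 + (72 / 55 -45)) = 1332375 / 133946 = 9.95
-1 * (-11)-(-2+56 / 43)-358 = -14891 / 43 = -346.30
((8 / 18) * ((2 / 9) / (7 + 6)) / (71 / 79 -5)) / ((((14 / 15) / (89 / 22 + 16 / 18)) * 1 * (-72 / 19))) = 0.00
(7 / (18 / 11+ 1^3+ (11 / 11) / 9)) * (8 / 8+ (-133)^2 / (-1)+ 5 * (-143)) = -12753279 / 272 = -46887.06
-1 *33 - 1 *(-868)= 835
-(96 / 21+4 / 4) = -39 / 7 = -5.57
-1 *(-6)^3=216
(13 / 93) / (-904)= -13 / 84072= -0.00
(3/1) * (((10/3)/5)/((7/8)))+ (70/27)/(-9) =3398/1701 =2.00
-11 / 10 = -1.10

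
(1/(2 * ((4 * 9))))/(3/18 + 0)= 1/12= 0.08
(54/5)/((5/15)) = 162/5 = 32.40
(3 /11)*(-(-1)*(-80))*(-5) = 1200 /11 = 109.09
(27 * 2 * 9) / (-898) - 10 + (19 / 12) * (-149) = -1327915 / 5388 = -246.46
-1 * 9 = -9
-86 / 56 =-1.54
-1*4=-4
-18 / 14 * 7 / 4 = -9 / 4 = -2.25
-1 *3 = -3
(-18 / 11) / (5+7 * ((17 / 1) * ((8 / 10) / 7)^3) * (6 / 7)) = -771750 / 2429933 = -0.32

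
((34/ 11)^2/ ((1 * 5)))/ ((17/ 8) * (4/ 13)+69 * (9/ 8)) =120224/ 4925305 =0.02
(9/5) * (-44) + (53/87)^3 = -260022803/3292515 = -78.97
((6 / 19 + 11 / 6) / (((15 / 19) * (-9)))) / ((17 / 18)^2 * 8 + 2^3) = -49 / 2452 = -0.02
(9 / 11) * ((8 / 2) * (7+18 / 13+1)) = 4392 / 143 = 30.71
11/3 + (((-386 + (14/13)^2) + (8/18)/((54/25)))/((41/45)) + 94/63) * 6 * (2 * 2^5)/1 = -70513402537/436527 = -161532.74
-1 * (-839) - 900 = -61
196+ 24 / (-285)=18612 / 95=195.92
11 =11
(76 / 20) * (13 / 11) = 4.49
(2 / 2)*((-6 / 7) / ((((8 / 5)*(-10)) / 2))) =3 / 28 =0.11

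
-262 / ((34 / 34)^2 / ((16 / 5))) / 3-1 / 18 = -25157 / 90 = -279.52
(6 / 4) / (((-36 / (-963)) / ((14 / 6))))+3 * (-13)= 54.62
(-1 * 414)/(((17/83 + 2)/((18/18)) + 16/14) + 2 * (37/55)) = -13229370/149969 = -88.21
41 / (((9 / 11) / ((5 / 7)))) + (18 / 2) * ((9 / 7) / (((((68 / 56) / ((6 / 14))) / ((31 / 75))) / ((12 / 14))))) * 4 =7793377 / 187425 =41.58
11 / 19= 0.58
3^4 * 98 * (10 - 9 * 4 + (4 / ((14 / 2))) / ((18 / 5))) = -205128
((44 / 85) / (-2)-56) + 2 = -4612 / 85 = -54.26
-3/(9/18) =-6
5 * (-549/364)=-2745/364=-7.54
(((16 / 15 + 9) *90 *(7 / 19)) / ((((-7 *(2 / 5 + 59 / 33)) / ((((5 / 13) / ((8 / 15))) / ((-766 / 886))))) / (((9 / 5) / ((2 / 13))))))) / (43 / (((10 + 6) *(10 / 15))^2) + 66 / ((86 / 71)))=8201188828800 / 2115497041127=3.88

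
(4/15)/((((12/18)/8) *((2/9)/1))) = 72/5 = 14.40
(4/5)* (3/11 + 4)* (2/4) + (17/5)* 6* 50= 56194/55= 1021.71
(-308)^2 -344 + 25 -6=94539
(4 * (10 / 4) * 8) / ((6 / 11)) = 440 / 3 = 146.67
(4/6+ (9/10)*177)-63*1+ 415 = 15359/30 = 511.97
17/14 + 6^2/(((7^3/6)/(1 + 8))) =4721/686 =6.88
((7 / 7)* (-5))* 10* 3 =-150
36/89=0.40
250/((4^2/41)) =5125/8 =640.62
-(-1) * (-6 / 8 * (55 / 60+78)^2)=-896809 / 192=-4670.88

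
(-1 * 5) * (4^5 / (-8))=640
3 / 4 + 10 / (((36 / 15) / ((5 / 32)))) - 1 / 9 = 743 / 576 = 1.29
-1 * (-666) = 666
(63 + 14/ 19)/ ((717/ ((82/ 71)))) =99302/ 967233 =0.10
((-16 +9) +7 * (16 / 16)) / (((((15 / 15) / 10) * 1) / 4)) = 0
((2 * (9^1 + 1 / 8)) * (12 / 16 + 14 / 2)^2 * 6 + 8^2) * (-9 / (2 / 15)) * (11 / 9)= -35063655 / 64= -547869.61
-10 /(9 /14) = -140 /9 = -15.56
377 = 377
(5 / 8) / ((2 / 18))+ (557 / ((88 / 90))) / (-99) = -125 / 968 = -0.13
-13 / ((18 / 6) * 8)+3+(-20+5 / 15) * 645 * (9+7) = -4870981 / 24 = -202957.54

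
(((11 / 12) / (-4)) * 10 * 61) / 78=-3355 / 1872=-1.79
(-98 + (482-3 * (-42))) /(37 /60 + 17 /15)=2040 /7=291.43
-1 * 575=-575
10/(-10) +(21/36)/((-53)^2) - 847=-848.00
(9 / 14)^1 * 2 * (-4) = -36 / 7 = -5.14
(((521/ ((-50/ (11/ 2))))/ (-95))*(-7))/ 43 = -40117/ 408500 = -0.10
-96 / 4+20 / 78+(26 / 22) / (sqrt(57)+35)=-11879503 / 501072 - 13*sqrt(57) / 12848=-23.72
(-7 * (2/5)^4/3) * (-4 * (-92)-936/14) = -33728/1875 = -17.99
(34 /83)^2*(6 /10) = 0.10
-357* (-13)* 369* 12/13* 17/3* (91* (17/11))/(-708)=-1154815389/649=-1779376.56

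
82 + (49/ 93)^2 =711619/ 8649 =82.28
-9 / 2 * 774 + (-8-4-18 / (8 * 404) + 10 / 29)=-163773781 / 46864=-3494.66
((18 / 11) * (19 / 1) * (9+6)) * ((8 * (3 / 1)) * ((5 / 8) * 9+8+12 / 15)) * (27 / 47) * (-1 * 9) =-431569458 / 517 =-834757.17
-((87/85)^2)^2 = -57289761/52200625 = -1.10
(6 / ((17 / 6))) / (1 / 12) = 432 / 17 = 25.41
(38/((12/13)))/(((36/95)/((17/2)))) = 398905/432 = 923.39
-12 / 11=-1.09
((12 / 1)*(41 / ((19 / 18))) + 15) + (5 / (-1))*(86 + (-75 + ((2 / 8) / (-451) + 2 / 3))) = 43473077 / 102828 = 422.77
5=5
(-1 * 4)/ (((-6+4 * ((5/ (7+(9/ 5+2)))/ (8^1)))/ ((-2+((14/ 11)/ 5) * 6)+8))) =178848/ 34265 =5.22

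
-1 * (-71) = 71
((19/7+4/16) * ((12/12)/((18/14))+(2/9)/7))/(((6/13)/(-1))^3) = -3099967/127008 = -24.41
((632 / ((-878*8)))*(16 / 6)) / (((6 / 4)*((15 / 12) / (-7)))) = 17696 / 19755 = 0.90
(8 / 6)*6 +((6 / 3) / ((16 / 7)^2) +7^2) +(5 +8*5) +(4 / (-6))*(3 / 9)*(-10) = 120505 / 1152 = 104.61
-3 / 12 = -1 / 4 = -0.25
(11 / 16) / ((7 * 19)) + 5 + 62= 142587 / 2128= 67.01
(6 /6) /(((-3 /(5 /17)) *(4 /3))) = -5 /68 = -0.07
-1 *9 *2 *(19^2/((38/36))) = -6156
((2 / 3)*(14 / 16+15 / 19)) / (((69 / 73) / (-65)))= -76.31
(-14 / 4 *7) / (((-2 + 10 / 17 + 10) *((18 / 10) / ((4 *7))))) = -29155 / 657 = -44.38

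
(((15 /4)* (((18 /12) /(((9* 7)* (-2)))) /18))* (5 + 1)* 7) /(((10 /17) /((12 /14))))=-17 /112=-0.15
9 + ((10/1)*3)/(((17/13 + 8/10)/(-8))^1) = -14367/137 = -104.87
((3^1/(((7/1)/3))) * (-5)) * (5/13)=-225/91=-2.47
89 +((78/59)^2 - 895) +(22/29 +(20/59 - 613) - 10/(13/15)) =-1873614459/1312337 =-1427.69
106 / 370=53 / 185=0.29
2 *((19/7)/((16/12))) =57/14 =4.07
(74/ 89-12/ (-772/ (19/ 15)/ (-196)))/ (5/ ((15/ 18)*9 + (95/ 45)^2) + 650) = -251835181/ 54101538050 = -0.00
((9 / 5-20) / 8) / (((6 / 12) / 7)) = -637 / 20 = -31.85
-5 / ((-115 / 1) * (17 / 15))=15 / 391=0.04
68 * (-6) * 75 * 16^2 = -7833600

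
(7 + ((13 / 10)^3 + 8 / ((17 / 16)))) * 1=284349 / 17000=16.73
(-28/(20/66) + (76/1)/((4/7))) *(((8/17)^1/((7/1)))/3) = 232/255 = 0.91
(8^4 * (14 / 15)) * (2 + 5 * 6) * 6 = 3670016 / 5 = 734003.20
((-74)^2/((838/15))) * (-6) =-246420/419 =-588.11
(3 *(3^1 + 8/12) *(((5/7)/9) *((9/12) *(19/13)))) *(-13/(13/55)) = -52.63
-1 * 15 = -15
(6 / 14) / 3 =1 / 7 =0.14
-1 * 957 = -957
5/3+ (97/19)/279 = 8932/5301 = 1.68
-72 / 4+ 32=14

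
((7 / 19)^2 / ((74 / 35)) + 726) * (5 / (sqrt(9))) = 96980395 / 80142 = 1210.11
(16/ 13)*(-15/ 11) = -1.68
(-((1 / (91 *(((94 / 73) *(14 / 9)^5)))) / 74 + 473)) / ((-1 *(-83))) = -161028332763569 / 28256556578432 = -5.70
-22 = -22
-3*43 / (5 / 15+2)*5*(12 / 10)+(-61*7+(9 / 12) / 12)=-84969 / 112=-758.65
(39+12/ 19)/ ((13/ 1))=753/ 247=3.05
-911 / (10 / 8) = -3644 / 5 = -728.80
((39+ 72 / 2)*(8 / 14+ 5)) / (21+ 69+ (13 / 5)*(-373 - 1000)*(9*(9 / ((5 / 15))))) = -1625 / 3373111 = -0.00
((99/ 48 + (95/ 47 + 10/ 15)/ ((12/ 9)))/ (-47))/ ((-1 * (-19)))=-3067/ 671536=-0.00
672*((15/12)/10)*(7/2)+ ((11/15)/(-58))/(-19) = 4859831/16530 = 294.00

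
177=177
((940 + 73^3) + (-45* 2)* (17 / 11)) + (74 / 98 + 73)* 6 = 210350377 / 539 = 390260.44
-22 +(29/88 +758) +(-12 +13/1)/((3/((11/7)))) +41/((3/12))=900.85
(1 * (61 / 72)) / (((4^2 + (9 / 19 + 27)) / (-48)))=-1159 / 1239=-0.94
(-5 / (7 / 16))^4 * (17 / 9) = 696320000 / 21609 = 32223.61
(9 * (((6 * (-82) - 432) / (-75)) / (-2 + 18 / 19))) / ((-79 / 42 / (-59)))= -32627826 / 9875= -3304.08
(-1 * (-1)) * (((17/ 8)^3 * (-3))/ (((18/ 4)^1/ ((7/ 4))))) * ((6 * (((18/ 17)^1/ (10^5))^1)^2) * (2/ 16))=-9639/ 10240000000000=-0.00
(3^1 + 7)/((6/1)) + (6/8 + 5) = 89/12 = 7.42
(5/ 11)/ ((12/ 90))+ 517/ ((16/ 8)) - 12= 2749/ 11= 249.91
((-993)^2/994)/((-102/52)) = -4272879/8449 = -505.73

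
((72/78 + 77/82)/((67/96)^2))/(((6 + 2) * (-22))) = -571680/26319007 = -0.02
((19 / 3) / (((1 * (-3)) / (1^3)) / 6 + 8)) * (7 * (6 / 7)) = 76 / 15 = 5.07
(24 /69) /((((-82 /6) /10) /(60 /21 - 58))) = 92640 /6601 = 14.03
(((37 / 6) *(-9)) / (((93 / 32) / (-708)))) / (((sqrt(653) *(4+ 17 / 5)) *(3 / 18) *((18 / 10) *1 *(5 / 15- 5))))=-283200 *sqrt(653) / 141701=-51.07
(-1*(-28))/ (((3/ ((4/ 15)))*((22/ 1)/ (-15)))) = -56/ 33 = -1.70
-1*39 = -39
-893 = -893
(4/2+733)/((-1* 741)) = -245/247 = -0.99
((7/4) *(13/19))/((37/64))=1456/703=2.07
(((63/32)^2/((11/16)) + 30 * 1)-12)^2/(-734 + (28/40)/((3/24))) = -461538135/601677824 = -0.77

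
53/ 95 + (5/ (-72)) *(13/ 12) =39617/ 82080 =0.48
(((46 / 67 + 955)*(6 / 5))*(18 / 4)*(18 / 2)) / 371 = 15559533 / 124285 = 125.19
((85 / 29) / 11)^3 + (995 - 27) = 31423596837 / 32461759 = 968.02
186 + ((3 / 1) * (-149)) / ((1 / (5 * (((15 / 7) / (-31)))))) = 73887 / 217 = 340.49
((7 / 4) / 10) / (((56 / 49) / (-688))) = -2107 / 20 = -105.35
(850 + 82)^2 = 868624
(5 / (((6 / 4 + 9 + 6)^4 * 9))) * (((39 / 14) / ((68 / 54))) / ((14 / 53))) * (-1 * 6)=-13780 / 36587859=-0.00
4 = 4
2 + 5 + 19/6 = 61/6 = 10.17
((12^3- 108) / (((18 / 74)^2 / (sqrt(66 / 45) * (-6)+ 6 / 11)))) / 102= 27380 / 187- 5476 * sqrt(330) / 51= -1804.10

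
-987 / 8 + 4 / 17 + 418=294.86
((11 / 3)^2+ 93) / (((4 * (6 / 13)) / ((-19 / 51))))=-118313 / 5508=-21.48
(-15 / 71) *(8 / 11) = -120 / 781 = -0.15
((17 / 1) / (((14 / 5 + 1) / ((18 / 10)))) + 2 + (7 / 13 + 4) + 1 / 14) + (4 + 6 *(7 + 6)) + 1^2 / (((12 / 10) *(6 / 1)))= 6025307 / 62244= 96.80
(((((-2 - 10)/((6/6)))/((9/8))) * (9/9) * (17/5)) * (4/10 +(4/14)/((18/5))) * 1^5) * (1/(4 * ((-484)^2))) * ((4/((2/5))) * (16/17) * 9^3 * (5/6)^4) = -18875/307461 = -0.06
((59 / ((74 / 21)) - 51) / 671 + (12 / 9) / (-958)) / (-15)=3742103 / 1070291970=0.00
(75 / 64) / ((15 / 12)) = 15 / 16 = 0.94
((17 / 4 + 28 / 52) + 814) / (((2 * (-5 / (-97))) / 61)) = 251928109 / 520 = 484477.13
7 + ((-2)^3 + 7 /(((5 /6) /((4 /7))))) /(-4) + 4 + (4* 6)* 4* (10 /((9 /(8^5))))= 52428977 /15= 3495265.13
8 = 8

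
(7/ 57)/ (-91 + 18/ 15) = -35/ 25593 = -0.00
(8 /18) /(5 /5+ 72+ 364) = 4 /3933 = 0.00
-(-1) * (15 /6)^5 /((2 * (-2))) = -3125 /128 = -24.41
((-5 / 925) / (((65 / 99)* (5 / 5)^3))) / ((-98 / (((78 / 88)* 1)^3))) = 41067 / 701993600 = 0.00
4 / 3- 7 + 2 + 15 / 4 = 1 / 12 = 0.08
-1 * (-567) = 567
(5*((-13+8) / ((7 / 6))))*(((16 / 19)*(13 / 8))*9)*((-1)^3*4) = 140400 / 133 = 1055.64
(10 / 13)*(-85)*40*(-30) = 1020000 / 13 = 78461.54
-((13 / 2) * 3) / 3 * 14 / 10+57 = 479 / 10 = 47.90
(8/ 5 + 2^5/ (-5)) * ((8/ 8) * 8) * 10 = -384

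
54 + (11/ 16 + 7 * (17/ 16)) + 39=809/ 8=101.12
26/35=0.74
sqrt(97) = 9.85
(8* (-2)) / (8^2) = -1 / 4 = -0.25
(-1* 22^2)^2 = 234256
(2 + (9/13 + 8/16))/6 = 83/156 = 0.53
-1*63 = -63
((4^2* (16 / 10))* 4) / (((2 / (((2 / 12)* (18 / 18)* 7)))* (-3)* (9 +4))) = -896 / 585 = -1.53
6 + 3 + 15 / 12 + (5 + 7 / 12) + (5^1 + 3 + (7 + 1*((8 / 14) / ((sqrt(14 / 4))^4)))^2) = 51875141 / 705894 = 73.49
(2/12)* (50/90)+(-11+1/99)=-6473/594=-10.90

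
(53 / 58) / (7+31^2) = 53 / 56144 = 0.00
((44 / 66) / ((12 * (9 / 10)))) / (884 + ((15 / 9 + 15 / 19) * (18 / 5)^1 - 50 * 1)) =95 / 1297134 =0.00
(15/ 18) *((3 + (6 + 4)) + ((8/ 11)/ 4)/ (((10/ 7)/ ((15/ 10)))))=1451/ 132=10.99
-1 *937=-937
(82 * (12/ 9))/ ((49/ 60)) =6560/ 49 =133.88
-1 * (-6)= 6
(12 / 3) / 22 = 2 / 11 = 0.18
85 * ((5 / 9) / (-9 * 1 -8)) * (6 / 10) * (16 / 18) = -40 / 27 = -1.48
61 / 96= 0.64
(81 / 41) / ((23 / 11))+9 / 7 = 2.23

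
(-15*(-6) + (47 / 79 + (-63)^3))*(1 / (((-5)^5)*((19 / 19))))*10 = 39493112 / 49375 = 799.86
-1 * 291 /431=-291 /431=-0.68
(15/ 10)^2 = 9/ 4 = 2.25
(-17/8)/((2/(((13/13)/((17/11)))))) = -11/16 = -0.69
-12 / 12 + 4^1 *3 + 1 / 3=34 / 3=11.33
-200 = -200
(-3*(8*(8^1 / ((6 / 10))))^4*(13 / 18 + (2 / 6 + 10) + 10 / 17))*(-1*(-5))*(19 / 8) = -221829529600000 / 4131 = -53698748390.22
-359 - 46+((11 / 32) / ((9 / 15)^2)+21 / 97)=-11281357 / 27936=-403.83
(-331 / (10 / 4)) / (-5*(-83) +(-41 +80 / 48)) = -1986 / 5635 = -0.35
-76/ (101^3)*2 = -152/ 1030301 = -0.00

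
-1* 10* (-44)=440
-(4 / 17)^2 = -16 / 289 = -0.06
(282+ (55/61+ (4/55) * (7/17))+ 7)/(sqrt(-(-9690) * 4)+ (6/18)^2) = -148826232/179064747565+ 2678872176 * sqrt(9690)/179064747565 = 1.47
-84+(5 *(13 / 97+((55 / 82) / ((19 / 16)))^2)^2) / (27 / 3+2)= -3198030777656545951 / 38114127669584219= -83.91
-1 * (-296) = 296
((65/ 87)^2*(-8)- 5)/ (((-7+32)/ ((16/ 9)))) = -229264/ 340605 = -0.67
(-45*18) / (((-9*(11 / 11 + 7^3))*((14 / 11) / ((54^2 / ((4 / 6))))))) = 1082565 / 1204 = 899.14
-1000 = -1000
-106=-106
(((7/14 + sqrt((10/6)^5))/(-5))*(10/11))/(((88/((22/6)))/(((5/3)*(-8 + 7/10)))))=73/1584 + 1825*sqrt(15)/21384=0.38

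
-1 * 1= -1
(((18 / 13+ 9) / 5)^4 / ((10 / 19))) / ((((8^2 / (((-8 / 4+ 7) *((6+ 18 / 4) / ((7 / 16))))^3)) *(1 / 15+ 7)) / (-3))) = -613415774250 / 1513733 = -405233.80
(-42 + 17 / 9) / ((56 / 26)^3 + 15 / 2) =-1586234 / 691731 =-2.29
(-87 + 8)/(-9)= 79/9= 8.78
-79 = -79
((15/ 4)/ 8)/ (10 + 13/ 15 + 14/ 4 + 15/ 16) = 225/ 7346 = 0.03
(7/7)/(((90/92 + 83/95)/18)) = 78660/8093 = 9.72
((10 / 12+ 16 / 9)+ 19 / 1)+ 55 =1379 / 18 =76.61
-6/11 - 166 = -166.55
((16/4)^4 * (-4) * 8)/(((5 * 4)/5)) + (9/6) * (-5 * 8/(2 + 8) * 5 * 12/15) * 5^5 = -77048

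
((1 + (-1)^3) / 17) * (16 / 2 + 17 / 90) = 0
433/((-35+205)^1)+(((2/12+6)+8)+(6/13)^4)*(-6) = -401661457/4855370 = -82.73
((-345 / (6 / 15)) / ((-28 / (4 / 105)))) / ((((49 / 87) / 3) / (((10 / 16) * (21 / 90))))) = 10005 / 10976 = 0.91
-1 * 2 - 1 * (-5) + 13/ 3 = 22/ 3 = 7.33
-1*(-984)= 984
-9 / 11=-0.82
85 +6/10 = 428/5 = 85.60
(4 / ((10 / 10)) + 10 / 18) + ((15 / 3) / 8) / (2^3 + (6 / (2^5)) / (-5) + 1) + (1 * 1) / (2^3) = 81743 / 17208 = 4.75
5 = 5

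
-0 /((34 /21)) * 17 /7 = 0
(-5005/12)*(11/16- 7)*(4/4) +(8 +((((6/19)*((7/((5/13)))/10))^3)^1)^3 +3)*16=663876687615041273291275333211/236343528646728515625000000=2808.95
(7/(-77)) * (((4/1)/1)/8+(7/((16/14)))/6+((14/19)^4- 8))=38685863/68809488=0.56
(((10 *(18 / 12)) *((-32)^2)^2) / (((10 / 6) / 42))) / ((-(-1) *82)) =4833679.61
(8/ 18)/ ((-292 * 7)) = -1/ 4599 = -0.00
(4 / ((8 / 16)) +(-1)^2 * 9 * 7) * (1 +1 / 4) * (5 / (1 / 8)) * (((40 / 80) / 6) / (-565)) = -355 / 678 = -0.52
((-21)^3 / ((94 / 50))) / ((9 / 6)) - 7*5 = -155995 / 47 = -3319.04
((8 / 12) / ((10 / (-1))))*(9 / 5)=-3 / 25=-0.12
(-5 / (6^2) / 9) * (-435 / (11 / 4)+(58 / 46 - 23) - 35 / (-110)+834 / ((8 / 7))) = -309305 / 36432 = -8.49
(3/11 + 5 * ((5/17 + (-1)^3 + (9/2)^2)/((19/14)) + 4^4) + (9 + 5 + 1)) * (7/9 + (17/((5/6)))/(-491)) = 158048106091/157007070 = 1006.63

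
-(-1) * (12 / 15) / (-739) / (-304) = 1 / 280820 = 0.00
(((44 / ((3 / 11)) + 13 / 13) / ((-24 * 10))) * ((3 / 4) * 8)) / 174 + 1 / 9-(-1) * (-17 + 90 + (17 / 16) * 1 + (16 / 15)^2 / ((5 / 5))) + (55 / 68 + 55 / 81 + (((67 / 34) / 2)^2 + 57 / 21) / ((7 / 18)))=286909774919 / 3326418900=86.25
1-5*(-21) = 106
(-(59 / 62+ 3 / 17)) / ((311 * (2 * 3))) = -1189 / 1966764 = -0.00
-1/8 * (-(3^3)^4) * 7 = 3720087/8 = 465010.88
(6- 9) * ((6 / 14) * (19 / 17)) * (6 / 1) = -1026 / 119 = -8.62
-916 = -916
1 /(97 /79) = 79 /97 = 0.81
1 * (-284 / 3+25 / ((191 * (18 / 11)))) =-325189 / 3438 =-94.59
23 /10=2.30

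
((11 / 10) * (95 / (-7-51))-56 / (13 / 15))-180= -371597 / 1508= -246.42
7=7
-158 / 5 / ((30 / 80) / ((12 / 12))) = -1264 / 15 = -84.27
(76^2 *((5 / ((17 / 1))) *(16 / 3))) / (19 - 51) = -14440 / 51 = -283.14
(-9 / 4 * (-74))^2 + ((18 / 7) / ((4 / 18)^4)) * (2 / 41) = 7971048 / 287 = 27773.69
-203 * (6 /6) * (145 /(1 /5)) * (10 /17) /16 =-735875 /136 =-5410.85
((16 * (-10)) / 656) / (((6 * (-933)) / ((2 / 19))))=10 / 2180421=0.00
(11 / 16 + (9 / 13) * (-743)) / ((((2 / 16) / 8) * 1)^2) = -27353344 / 13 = -2104103.38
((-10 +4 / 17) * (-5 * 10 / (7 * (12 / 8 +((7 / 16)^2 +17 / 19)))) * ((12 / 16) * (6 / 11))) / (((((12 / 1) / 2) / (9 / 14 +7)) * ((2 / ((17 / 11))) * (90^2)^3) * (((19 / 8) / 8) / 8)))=4547072 / 8257363186235625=0.00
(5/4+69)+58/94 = 13323/188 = 70.87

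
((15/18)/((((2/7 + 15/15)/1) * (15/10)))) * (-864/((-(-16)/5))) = -116.67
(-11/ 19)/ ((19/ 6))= -66/ 361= -0.18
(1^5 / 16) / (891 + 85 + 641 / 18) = 9 / 145672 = 0.00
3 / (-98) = -3 / 98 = -0.03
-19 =-19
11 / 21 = 0.52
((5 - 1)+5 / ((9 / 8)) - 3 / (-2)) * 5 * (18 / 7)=895 / 7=127.86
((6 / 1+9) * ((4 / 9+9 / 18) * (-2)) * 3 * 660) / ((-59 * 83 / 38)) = 2131800 / 4897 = 435.33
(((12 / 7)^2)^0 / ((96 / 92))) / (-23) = -1 / 24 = -0.04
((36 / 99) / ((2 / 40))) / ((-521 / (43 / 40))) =-86 / 5731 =-0.02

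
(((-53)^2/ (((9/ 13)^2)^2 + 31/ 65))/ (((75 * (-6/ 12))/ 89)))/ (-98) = 134722237/ 1399440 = 96.27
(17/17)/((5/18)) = 18/5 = 3.60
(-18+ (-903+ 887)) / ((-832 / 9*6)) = 0.06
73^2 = 5329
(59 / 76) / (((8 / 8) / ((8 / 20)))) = 0.31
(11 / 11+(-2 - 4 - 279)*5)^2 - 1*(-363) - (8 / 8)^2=2028138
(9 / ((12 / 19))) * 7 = 399 / 4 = 99.75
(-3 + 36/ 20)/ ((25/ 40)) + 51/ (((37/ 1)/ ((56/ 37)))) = 0.17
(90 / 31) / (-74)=-45 / 1147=-0.04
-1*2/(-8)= 1/4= 0.25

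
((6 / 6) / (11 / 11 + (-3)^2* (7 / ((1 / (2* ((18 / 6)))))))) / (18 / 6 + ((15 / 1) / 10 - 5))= -2 / 379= -0.01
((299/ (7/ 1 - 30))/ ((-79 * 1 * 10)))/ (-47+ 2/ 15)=-0.00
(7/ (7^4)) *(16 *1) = 0.05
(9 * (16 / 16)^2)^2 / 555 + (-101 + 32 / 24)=-55234 / 555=-99.52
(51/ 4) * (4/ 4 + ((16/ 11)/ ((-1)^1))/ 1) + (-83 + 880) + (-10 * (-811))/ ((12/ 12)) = 391653/ 44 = 8901.20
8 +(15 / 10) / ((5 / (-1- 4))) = 13 / 2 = 6.50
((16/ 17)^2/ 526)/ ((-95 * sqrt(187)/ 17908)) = -208384 * sqrt(187)/ 122751305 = -0.02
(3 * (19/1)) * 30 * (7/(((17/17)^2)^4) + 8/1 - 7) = 13680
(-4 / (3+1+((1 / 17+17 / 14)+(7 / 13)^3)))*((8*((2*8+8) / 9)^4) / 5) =-68535713792 / 1149741945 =-59.61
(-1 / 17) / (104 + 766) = -1 / 14790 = -0.00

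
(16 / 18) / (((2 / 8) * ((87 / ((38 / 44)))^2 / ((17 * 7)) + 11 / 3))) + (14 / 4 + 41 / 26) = 175960990 / 34388211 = 5.12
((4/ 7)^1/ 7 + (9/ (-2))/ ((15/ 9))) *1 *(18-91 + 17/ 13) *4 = 2391512/ 3185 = 750.87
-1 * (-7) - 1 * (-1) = 8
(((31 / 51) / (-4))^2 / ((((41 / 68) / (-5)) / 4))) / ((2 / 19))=-91295 / 12546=-7.28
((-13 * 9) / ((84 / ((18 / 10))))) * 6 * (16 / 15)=-2808 / 175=-16.05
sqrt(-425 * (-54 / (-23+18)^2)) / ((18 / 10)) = 5 * sqrt(102) / 3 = 16.83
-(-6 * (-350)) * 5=-10500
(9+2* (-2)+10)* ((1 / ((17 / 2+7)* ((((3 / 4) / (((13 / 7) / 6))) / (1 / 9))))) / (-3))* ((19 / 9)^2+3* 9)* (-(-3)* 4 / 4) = -94640 / 67797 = -1.40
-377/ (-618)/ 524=377/ 323832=0.00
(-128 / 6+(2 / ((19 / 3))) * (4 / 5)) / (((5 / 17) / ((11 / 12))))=-280874 / 4275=-65.70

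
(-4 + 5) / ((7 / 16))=16 / 7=2.29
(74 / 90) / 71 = 37 / 3195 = 0.01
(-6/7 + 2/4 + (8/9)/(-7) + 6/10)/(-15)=-73/9450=-0.01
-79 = -79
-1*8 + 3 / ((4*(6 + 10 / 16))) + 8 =6 / 53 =0.11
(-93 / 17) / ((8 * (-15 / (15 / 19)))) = 93 / 2584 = 0.04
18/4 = 9/2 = 4.50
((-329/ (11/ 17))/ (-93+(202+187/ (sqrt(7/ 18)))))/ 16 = 4267459/ 96144400 - 285243 *sqrt(14)/ 8740400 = -0.08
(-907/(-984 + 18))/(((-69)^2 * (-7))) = -907/32193882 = -0.00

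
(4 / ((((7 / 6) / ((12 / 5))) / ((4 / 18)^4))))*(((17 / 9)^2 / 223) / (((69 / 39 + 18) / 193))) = 371251712 / 118445503365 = 0.00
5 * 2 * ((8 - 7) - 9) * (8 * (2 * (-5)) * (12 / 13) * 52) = 307200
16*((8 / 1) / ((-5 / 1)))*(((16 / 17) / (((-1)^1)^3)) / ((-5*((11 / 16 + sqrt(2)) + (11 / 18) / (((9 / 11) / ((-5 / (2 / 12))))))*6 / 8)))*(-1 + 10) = 4586471424*sqrt(2) / 37258662425 + 99617734656 / 37258662425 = 2.85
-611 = -611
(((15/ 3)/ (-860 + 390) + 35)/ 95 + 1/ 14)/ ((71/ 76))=54976/ 116795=0.47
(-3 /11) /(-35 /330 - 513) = 18 /33865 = 0.00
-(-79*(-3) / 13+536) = -7205 / 13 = -554.23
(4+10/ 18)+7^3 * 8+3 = 24764/ 9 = 2751.56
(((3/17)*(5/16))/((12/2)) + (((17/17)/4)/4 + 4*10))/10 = 21799/5440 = 4.01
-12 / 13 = -0.92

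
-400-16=-416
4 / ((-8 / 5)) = -5 / 2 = -2.50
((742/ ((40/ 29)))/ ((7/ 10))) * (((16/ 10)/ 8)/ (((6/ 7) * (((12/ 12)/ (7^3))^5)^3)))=1151287284693491240881037435841545626738513/ 60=19188121411558187348017290000000000000000.00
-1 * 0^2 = 0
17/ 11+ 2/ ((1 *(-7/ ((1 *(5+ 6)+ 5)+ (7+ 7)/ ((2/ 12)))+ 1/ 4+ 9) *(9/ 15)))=1.91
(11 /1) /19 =11 /19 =0.58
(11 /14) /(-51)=-11 /714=-0.02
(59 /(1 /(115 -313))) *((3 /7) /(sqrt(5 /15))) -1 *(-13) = 13 -35046 *sqrt(3) /7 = -8658.64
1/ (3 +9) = 1/ 12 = 0.08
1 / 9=0.11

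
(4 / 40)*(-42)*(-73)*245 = 75117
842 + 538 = 1380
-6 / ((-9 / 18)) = 12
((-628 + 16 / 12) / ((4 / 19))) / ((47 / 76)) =-14440 / 3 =-4813.33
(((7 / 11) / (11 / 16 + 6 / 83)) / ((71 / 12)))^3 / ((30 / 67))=15500854352019456 / 2446789480580741945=0.01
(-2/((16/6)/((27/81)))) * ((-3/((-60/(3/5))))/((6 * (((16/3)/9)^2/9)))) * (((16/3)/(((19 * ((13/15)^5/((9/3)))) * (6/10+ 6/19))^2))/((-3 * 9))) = 46708681640625/59360763722244608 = 0.00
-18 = -18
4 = 4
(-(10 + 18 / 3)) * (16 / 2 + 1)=-144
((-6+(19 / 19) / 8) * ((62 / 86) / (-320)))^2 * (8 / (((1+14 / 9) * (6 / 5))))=6368547 / 13935247360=0.00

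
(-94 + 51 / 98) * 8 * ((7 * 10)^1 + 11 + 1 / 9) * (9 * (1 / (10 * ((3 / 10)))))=-26750120 / 147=-181973.61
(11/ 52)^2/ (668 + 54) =121/ 1952288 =0.00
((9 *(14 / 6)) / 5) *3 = 63 / 5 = 12.60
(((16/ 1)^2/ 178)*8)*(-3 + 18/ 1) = 15360/ 89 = 172.58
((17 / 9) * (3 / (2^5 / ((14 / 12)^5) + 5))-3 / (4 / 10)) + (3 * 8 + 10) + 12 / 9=56160227 / 1997202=28.12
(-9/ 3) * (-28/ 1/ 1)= 84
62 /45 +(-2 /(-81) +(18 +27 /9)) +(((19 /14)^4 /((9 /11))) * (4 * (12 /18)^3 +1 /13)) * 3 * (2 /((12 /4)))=9971964341 /303390360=32.87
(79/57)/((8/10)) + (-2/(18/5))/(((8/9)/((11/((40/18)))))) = -1.36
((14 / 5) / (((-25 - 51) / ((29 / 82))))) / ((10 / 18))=-1827 / 77900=-0.02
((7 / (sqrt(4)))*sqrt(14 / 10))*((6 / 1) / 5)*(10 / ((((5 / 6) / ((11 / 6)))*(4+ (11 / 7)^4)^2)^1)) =2663338062*sqrt(35) / 14695500625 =1.07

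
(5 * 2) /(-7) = -10 /7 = -1.43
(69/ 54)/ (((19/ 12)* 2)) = 23/ 57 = 0.40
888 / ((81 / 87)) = 8584 / 9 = 953.78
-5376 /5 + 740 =-1676 /5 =-335.20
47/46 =1.02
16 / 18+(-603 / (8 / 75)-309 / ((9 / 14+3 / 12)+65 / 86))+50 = -827458177 / 142920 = -5789.66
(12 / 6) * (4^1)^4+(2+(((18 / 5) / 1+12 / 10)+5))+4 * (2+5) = 2759 / 5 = 551.80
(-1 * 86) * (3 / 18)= -43 / 3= -14.33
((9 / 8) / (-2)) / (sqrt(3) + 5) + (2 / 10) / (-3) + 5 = 9 * sqrt(3) / 352 + 25373 / 5280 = 4.85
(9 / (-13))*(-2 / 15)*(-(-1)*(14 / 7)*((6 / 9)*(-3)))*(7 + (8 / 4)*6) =-456 / 65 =-7.02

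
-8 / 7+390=2722 / 7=388.86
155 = 155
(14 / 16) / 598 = 7 / 4784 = 0.00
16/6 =8/3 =2.67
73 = 73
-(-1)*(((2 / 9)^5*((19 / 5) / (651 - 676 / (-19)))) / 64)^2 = 130321 / 59335316225658202500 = 0.00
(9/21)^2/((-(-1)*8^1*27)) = 1/1176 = 0.00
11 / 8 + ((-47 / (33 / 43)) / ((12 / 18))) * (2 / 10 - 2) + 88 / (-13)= 914973 / 5720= 159.96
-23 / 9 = -2.56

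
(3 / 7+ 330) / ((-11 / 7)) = -2313 / 11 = -210.27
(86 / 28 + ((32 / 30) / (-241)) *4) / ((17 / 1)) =154549 / 860370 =0.18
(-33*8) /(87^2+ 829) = -132 /4199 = -0.03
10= 10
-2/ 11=-0.18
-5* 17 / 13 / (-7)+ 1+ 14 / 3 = 1802 / 273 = 6.60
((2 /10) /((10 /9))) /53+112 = 296809 /2650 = 112.00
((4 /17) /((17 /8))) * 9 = 288 /289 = 1.00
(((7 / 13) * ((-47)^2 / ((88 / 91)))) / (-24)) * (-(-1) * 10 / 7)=-77315 / 1056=-73.21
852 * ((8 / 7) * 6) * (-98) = -572544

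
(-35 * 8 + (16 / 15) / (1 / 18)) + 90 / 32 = -20639 / 80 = -257.99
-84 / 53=-1.58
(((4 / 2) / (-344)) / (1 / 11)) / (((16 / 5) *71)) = -55 / 195392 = -0.00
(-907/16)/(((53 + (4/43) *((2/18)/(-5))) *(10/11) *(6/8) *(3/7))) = -3003077/820408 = -3.66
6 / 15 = 2 / 5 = 0.40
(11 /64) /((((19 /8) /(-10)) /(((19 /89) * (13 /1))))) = -2.01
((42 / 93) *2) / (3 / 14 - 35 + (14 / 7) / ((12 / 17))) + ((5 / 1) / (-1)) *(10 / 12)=-523553 / 124806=-4.19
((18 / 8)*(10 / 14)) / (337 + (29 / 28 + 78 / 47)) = 235 / 49671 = 0.00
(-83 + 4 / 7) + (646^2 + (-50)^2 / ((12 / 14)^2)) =26500090 / 63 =420636.35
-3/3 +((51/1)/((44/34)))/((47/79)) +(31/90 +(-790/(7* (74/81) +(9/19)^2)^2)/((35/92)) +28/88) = 225891132386989249/12202753317726510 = 18.51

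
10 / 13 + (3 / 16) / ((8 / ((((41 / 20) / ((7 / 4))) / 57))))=851733 / 1106560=0.77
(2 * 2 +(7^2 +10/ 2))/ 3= 58/ 3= 19.33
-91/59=-1.54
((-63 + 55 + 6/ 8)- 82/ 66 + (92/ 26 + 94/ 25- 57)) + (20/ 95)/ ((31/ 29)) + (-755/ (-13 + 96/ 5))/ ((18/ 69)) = -13260650719/ 25268100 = -524.80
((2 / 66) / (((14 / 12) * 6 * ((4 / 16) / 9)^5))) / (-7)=-20155392 / 539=-37394.05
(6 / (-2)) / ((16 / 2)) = -3 / 8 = -0.38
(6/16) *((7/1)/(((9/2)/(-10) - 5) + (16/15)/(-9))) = -0.47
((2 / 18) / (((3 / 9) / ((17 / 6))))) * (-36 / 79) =-34 / 79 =-0.43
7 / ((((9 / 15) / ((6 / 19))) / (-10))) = -36.84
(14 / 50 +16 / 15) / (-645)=-101 / 48375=-0.00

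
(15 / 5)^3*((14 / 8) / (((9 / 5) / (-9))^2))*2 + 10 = 4745 / 2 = 2372.50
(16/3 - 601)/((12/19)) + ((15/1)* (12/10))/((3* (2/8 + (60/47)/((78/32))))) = -63677219/68076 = -935.38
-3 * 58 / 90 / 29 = -1 / 15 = -0.07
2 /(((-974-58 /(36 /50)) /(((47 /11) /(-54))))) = 47 /313203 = 0.00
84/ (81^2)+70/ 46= 77189/ 50301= 1.53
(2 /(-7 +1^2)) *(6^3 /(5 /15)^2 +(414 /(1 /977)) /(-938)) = -236499 /469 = -504.26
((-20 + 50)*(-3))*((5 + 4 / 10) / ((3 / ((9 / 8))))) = -729 / 4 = -182.25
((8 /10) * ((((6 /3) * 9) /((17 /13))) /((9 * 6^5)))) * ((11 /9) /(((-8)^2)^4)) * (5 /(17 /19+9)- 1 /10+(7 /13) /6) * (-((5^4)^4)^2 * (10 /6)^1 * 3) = -929641537368297576904296875 /1407202816425984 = -660630810652.73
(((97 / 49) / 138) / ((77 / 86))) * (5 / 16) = 20855 / 4165392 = 0.01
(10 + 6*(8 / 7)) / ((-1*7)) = -118 / 49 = -2.41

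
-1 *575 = -575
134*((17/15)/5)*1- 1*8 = 1678/75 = 22.37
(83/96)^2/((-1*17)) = -6889/156672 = -0.04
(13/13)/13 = 1/13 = 0.08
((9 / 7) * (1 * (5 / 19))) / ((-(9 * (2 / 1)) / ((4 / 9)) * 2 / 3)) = -5 / 399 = -0.01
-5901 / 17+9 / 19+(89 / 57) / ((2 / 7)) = -661205 / 1938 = -341.18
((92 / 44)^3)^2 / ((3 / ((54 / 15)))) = 888215334 / 8857805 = 100.27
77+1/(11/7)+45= 1349/11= 122.64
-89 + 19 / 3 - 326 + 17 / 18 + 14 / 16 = -29293 / 72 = -406.85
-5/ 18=-0.28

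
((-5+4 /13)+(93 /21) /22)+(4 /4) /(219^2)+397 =37687899685 /96017922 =392.51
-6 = -6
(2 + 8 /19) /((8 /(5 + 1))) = 1.82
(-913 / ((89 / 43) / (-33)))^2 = 1678442029209 / 7921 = 211897743.87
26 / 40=13 / 20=0.65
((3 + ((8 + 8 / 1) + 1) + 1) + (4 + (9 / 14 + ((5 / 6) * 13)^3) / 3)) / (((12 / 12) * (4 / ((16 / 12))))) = 2036747 / 13608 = 149.67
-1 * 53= -53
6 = 6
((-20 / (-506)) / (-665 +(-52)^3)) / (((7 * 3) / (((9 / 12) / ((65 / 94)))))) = -47 / 3252528279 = -0.00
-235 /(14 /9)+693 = 541.93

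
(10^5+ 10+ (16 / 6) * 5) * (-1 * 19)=-5701330 / 3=-1900443.33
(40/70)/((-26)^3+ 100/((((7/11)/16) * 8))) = -1/30208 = -0.00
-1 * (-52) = 52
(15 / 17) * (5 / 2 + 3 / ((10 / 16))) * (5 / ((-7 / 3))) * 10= -16425 / 119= -138.03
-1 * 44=-44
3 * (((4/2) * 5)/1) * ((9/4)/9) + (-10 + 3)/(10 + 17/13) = 289/42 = 6.88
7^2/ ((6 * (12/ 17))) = 833/ 72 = 11.57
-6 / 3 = -2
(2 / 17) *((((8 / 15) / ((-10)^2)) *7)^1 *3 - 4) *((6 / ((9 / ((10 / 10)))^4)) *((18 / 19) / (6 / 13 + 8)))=-104 / 2220625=-0.00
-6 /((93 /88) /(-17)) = 2992 /31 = 96.52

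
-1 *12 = -12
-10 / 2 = -5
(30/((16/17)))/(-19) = -255/152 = -1.68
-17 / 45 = -0.38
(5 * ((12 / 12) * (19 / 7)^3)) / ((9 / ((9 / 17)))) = 34295 / 5831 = 5.88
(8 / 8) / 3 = 1 / 3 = 0.33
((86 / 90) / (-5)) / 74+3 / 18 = 1366 / 8325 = 0.16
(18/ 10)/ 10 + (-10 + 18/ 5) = -311/ 50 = -6.22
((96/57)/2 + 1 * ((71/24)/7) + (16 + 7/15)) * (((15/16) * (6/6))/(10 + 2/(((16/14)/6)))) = 282993/348992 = 0.81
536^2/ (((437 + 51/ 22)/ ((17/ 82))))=53724352/ 396265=135.58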